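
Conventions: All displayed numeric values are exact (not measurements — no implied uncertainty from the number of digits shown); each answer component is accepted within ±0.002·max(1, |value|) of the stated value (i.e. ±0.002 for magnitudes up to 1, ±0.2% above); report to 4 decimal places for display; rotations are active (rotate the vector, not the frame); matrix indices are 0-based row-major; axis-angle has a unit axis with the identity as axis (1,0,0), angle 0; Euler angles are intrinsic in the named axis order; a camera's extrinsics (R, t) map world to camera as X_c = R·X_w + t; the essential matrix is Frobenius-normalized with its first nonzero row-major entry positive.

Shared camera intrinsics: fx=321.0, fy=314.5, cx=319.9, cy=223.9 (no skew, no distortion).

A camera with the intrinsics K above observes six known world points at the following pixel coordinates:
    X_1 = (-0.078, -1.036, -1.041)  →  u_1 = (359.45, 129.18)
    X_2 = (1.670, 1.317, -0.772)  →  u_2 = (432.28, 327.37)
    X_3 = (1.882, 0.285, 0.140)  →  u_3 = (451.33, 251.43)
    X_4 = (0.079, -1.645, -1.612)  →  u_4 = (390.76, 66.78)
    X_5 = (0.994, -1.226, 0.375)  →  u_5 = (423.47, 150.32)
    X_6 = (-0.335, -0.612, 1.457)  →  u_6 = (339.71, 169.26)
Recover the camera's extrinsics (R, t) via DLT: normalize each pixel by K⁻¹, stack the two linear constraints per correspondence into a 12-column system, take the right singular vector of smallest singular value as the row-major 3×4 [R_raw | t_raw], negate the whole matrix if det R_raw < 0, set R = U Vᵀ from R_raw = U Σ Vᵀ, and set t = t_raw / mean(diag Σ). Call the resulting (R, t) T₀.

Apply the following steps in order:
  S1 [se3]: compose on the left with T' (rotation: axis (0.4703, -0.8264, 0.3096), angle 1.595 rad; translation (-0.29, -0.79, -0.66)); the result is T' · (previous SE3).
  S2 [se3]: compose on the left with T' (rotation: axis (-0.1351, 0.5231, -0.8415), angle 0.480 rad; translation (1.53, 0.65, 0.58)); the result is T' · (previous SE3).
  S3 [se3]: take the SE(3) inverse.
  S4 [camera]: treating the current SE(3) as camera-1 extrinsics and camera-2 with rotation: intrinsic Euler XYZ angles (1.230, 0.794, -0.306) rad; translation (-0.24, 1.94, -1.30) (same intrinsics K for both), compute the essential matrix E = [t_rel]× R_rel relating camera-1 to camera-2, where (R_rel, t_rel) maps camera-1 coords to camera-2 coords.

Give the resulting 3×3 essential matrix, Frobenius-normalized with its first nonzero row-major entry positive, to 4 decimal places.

source (pnp_recover): camera pose = R=[0.9579 -0.2667 0.1065; 0.2775 0.9552 -0.1032; -0.0742 0.1284 0.9889], t=(0.4100, -0.3199, 5.2199)
after S1 (compose_se3): R=[0.0477 -0.8168 -0.5750; 0.1569 0.5746 -0.8032; 0.9865 -0.0519 0.1555], t=(-3.5147, -4.8644, 0.0595)
after S2 (compose_se3): R=[0.3531 -0.5206 -0.7773; 0.1375 0.8507 -0.5073; 0.9254 0.0722 0.3720], t=(-3.4311, -2.4205, 1.9869)
after S3 (invert_se3): R=[0.3531 0.1375 0.9254; -0.5206 0.8507 0.0722; -0.7773 -0.5073 0.3720], t=(-0.2943, 0.1293, -4.6341)
after S4 (essential): [0.1678 0.5209 0.2611; 0.1691 -0.3871 -0.1111; -0.6413 0.1066 -0.1374]

matrix = [0.1678 0.5209 0.2611; 0.1691 -0.3871 -0.1111; -0.6413 0.1066 -0.1374]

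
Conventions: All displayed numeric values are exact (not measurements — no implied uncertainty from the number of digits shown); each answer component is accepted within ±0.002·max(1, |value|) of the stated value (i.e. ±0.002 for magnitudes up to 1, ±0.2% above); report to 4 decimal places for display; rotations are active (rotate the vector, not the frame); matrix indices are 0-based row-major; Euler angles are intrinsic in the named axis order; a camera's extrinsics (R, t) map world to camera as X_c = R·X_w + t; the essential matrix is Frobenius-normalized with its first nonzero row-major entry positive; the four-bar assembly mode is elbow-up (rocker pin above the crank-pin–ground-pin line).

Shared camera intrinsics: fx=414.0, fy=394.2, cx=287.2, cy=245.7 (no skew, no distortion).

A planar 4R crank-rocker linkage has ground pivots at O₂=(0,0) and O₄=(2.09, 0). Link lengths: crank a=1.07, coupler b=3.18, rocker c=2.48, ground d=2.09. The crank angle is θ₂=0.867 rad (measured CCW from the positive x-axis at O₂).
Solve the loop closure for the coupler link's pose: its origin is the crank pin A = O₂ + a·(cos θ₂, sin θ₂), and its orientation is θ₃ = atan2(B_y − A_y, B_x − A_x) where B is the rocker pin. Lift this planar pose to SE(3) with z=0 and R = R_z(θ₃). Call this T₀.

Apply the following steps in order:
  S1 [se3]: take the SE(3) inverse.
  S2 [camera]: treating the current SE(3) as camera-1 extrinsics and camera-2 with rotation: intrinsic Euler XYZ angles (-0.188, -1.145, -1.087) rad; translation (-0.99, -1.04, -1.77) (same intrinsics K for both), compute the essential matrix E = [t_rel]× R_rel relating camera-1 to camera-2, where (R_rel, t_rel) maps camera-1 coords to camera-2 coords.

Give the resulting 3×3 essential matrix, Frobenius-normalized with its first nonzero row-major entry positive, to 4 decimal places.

source (fourbar_fk): coupler pose = R=[0.9398 -0.3417 0.0000; 0.3417 0.9398 0.0000; 0.0000 0.0000 1.0000], t=(0.6924, 0.8158, 0.0000)
after S1 (invert_se3): R=[0.9398 0.3417 0.0000; -0.3417 0.9398 0.0000; 0.0000 0.0000 1.0000], t=(-0.9295, -0.5300, 0.0000)
after S2 (essential): [0.6218 -0.0775 0.1849; -0.0959 -0.0189 -0.4592; -0.3064 0.0806 0.5024]

matrix = [0.6218 -0.0775 0.1849; -0.0959 -0.0189 -0.4592; -0.3064 0.0806 0.5024]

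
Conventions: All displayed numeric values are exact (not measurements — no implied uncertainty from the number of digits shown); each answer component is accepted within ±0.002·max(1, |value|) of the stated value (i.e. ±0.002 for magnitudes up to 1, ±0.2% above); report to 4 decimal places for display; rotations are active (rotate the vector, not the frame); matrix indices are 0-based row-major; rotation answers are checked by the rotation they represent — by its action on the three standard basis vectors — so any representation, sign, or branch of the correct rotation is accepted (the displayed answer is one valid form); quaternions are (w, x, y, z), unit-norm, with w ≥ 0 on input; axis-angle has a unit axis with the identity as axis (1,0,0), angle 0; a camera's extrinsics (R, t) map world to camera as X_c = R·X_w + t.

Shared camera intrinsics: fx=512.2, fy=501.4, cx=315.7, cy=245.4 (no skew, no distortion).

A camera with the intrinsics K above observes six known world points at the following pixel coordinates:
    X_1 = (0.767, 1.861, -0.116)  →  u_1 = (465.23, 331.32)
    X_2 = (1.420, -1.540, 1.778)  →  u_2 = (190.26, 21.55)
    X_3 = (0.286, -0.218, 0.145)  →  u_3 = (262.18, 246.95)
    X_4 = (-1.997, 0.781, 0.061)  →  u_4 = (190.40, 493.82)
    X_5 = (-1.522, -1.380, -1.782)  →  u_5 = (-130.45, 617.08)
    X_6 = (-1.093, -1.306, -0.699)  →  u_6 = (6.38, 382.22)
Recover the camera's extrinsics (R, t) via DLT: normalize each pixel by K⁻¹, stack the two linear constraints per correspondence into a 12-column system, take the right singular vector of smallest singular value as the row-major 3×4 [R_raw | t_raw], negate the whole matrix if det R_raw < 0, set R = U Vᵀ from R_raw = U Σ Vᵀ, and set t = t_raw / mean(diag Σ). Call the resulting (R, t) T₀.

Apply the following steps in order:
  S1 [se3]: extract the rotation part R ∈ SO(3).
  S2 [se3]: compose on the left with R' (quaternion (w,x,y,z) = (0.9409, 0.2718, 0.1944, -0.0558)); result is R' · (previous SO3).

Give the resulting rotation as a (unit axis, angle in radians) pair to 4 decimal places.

rotation (axis_angle) = ((0.5665, 0.3020, -0.7667), 1.4640)

source (pnp_recover): camera pose = R=[0.6334 0.6993 -0.3314; -0.7699 0.5264 -0.3606; -0.0777 0.4836 0.8718], t=(-0.4100, 0.4000, 4.1102)
after S1 (rot_of_se3): [0.6334 0.6993 -0.3314; -0.7699 0.5264 -0.3606; -0.0777 0.4836 0.8718]
after S2 (compose_so3): [0.3933 0.9152 -0.0878; -0.6095 0.1880 -0.7701; -0.6883 0.3564 0.6318]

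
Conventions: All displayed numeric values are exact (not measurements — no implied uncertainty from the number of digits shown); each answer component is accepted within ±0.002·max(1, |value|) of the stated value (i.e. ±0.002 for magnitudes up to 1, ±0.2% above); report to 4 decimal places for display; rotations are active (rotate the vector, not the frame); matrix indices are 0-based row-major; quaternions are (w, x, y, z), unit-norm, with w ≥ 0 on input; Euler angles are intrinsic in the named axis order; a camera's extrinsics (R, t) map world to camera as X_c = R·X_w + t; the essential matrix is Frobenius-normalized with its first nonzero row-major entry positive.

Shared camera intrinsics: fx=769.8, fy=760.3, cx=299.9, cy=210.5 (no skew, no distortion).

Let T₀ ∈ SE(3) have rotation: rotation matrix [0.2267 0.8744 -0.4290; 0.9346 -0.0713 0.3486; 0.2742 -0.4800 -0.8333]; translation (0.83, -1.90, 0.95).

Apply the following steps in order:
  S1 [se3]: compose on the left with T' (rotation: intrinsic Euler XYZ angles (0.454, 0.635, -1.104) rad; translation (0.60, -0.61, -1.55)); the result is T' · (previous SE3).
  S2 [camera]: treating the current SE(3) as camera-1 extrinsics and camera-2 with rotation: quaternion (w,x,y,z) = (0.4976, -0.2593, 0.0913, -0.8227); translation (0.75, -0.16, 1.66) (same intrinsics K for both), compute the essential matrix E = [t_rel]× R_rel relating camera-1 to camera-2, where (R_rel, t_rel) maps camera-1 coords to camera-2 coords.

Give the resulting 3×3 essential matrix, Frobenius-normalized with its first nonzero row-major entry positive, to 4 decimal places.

matrix = [0.5800 0.0595 -0.3998; -0.3946 -0.0353 -0.5808; 0.0564 0.0052 0.0527]

after S1 (compose_se3): R=[0.9167 -0.0192 -0.3991; 0.3429 -0.4753 0.8103; -0.2052 -0.8796 -0.4291], t=(0.0982, -2.7242, -0.8573)
after S2 (essential): [0.5800 0.0595 -0.3998; -0.3946 -0.0353 -0.5808; 0.0564 0.0052 0.0527]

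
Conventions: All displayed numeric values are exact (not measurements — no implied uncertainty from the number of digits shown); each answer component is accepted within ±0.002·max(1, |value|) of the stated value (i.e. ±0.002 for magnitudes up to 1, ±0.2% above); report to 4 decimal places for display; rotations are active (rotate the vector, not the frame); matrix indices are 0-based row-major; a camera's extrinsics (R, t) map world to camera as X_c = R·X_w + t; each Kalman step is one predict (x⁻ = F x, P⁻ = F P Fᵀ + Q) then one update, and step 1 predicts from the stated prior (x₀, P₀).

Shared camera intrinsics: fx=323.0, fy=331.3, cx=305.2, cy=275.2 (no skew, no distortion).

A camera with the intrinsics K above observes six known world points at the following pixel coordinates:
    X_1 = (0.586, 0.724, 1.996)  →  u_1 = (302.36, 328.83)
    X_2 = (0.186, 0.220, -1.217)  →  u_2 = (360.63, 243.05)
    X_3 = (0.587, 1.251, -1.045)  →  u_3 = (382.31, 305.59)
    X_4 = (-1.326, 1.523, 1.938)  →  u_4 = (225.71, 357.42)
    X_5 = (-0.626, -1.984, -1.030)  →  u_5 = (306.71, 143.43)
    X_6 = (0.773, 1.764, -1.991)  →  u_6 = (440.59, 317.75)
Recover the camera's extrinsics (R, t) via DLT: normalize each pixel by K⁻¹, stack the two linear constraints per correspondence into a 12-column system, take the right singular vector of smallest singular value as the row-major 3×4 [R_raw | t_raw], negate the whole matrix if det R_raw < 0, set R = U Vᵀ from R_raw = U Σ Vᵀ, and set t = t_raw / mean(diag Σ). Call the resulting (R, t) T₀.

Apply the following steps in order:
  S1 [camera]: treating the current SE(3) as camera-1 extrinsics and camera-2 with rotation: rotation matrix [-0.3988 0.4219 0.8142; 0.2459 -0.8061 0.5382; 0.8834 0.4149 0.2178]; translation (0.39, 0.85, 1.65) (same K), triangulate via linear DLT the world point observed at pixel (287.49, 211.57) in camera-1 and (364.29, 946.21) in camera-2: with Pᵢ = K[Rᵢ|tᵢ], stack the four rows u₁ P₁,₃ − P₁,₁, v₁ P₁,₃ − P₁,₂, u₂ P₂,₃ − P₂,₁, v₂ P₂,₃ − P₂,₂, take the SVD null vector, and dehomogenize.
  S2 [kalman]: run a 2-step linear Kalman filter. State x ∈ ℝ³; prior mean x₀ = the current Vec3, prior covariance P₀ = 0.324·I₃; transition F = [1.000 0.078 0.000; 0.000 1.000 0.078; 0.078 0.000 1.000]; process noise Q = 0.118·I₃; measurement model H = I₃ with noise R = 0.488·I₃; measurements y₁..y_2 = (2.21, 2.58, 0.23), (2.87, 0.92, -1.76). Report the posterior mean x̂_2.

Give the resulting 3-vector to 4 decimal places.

result = (1.5959, 0.8820, -0.6696)

source (pnp_recover): camera pose = R=[0.8913 0.0615 -0.4492; 0.1516 0.8934 0.4230; 0.4273 -0.4451 0.7870], t=(0.2501, -0.2599, 6.6312)
after S1 (triangulate): (-0.7813, -0.8001, -0.3219)
after S2 (kf_track): (1.5959, 0.8820, -0.6696)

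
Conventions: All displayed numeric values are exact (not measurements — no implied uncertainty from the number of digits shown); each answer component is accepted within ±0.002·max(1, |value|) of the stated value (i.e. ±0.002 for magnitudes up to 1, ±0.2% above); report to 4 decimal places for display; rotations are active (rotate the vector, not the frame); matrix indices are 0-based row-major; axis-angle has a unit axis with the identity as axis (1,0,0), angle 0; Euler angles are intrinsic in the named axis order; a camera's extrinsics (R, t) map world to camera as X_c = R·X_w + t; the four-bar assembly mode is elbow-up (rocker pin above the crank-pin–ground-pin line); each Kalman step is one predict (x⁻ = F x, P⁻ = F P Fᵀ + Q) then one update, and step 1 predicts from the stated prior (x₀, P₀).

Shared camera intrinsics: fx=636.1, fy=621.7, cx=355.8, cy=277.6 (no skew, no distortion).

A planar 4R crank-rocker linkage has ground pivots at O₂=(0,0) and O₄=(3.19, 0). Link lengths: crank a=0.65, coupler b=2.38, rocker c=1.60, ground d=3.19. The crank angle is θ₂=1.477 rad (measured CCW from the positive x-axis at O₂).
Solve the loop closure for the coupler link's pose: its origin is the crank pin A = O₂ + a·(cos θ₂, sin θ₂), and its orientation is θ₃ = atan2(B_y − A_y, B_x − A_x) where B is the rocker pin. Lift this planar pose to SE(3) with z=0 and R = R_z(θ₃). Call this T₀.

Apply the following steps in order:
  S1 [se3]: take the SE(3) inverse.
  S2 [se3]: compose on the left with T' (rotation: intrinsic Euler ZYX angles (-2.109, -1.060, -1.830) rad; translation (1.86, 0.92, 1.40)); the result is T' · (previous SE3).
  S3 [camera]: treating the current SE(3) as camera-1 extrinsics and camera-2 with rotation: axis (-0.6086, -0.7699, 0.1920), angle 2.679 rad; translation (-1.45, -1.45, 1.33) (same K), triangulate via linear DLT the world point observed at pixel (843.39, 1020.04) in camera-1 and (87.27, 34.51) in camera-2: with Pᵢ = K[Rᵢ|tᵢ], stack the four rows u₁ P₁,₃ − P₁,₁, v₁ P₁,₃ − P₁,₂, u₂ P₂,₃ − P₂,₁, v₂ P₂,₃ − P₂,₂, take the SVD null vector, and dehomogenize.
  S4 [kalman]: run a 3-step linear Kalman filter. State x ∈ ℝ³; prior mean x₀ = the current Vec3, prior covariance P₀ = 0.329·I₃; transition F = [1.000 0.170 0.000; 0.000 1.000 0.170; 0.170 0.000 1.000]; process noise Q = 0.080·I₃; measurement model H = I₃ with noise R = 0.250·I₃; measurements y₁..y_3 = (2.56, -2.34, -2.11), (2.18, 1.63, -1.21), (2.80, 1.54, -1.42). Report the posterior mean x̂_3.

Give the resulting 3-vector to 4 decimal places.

result = (2.3347, 0.4807, -1.0267)

source (fourbar_fk): coupler pose = R=[0.9552 -0.2961 0.0000; 0.2961 0.9552 0.0000; 0.0000 0.0000 1.0000], t=(0.0609, 0.6471, 0.0000)
after S1 (invert_se3): R=[0.9552 0.2961 0.0000; -0.2961 0.9552 0.0000; 0.0000 0.0000 1.0000], t=(-0.2498, -0.6001, 0.0000)
after S2 (compose_se3): R=[-0.0462 -0.6973 0.7153; -0.2255 -0.6903 -0.6875; 0.9732 -0.1930 -0.1253], t=(2.3140, 1.3805, 1.4657)
after S3 (triangulate): (0.4640, -0.5683, -1.3990)
after S4 (kf_track): (2.3347, 0.4807, -1.0267)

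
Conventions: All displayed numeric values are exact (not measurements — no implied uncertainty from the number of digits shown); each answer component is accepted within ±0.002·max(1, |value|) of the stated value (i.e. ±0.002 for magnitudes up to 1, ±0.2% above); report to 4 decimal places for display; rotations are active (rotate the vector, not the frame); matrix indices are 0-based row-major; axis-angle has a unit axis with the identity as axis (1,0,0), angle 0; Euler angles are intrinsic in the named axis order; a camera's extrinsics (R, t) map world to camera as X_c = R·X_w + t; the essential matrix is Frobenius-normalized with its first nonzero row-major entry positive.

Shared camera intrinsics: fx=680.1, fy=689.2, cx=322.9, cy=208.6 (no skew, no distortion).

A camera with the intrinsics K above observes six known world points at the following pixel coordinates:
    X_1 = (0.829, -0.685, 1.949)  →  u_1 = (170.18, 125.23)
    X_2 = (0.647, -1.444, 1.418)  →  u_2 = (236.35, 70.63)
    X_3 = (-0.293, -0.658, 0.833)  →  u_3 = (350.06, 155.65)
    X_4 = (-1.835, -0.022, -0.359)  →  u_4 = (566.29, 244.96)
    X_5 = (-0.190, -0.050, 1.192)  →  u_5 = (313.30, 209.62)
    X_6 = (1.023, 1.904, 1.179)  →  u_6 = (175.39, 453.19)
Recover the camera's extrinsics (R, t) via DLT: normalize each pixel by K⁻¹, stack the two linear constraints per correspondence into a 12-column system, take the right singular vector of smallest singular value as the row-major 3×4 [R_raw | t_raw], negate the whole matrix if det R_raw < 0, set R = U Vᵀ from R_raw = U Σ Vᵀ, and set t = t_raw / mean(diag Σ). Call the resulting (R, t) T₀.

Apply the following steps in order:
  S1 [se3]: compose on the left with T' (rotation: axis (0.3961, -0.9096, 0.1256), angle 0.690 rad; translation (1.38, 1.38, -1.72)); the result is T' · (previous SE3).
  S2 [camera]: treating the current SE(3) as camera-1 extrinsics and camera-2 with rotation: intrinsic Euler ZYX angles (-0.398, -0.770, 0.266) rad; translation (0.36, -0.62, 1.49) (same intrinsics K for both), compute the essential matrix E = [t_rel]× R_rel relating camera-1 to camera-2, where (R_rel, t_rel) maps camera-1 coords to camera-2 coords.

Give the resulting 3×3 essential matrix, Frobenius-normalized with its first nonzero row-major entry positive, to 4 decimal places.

source (pnp_recover): camera pose = R=[-0.8395 -0.0683 -0.5390; 0.1230 0.9424 -0.3111; 0.5292 -0.3275 -0.7828], t=(0.3991, 0.4505, 6.6464)
after S1 (compose_se3): R=[-0.9980 -0.0223 0.0598; -0.0270 0.9965 -0.0796; -0.0578 -0.0811 -0.9950], t=(-2.1436, -0.0378, 3.7674)
after S2 (essential): [0.1396 0.4178 -0.0046; 0.6743 -0.1702 0.1213; 0.1135 0.5426 -0.0171]

matrix = [0.1396 0.4178 -0.0046; 0.6743 -0.1702 0.1213; 0.1135 0.5426 -0.0171]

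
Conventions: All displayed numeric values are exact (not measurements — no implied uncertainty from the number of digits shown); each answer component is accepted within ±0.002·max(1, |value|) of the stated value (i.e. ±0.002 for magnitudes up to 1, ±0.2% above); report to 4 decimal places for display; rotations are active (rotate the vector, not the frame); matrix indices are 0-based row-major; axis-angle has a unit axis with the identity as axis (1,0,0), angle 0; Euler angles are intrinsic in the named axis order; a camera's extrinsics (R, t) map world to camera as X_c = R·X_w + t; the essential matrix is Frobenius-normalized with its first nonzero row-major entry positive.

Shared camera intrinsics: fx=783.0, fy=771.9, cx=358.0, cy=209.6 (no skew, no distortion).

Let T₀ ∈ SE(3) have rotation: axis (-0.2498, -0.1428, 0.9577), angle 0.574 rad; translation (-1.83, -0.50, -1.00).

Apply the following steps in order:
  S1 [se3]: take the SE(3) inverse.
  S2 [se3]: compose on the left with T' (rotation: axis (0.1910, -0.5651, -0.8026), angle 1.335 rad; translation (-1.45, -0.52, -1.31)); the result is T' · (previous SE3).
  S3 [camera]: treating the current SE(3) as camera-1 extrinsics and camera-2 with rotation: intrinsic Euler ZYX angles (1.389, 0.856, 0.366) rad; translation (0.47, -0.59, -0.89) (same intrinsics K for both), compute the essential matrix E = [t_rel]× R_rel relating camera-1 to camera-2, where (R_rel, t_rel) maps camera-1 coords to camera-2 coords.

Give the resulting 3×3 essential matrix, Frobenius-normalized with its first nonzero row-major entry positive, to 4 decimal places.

matrix = [0.1811 -0.3592 -0.4194; -0.2287 0.3045 0.1845; -0.4363 0.2146 -0.4968]

after S1 (invert_se3): R=[0.8497 0.5257 0.0392; -0.5143 0.8430 -0.1576; -0.1159 0.1137 0.9867], t=(1.8571, -0.6772, 0.8315)
after S2 (compose_se3): R=[-0.0593 0.6498 -0.7578; -0.9982 -0.0321 0.0505; 0.0085 0.7594 0.6506], t=(-1.9913, -2.3122, -0.2642)
after S3 (essential): [0.1811 -0.3592 -0.4194; -0.2287 0.3045 0.1845; -0.4363 0.2146 -0.4968]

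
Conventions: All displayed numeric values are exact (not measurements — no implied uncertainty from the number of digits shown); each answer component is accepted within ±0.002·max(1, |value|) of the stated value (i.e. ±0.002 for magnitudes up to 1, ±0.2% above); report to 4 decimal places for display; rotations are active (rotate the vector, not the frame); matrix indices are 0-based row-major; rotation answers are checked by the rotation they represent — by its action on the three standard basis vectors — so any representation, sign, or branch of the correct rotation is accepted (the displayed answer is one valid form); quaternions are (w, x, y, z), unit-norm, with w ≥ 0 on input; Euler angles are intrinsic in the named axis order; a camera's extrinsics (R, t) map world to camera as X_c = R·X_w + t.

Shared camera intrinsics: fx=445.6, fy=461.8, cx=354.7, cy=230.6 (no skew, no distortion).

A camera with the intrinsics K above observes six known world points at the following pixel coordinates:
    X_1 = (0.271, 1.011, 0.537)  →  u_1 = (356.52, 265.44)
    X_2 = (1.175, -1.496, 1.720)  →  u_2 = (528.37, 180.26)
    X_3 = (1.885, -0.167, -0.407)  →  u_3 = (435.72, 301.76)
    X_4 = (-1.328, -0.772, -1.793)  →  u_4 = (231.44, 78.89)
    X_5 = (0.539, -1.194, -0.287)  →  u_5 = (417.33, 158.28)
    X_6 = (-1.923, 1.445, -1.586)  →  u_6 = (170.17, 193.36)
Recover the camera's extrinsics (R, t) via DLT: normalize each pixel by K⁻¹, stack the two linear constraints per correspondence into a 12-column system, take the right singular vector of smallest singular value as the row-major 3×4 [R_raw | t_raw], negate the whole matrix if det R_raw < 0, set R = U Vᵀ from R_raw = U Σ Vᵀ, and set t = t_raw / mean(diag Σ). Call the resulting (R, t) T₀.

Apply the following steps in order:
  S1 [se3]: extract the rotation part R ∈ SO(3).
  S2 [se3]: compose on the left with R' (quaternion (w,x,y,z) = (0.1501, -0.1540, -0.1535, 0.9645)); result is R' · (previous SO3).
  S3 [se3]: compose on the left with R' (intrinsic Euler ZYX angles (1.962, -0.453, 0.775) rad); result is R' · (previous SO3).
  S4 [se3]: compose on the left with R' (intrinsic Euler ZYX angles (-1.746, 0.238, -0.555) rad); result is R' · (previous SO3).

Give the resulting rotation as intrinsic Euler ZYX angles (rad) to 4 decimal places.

source (pnp_recover): camera pose = R=[0.5795 -0.5053 0.6394; 0.6785 0.7338 -0.0350; -0.4515 0.4541 0.7681], t=(0.0401, -0.3600, 6.4999)
after S1 (rot_of_se3): [0.5795 -0.5053 0.6394; 0.6785 0.7338 -0.0350; -0.4515 0.4541 0.7681]
after S2 (compose_so3): [-0.5353 0.1250 -0.8353; -0.3080 -0.9498 0.0552; -0.7865 0.2868 0.5469]
after S3 (compose_so3): [-0.2516 0.6932 0.6754; -0.2564 0.6251 -0.7372; -0.9333 -0.3586 0.0205]
after S4 (compose_so3): [-0.6292 0.2457 -0.7374; 0.5172 -0.5758 -0.6332; -0.5802 -0.7798 0.2352]

rotation (euler_zyx) = (2.4535, 0.6190, -1.2778)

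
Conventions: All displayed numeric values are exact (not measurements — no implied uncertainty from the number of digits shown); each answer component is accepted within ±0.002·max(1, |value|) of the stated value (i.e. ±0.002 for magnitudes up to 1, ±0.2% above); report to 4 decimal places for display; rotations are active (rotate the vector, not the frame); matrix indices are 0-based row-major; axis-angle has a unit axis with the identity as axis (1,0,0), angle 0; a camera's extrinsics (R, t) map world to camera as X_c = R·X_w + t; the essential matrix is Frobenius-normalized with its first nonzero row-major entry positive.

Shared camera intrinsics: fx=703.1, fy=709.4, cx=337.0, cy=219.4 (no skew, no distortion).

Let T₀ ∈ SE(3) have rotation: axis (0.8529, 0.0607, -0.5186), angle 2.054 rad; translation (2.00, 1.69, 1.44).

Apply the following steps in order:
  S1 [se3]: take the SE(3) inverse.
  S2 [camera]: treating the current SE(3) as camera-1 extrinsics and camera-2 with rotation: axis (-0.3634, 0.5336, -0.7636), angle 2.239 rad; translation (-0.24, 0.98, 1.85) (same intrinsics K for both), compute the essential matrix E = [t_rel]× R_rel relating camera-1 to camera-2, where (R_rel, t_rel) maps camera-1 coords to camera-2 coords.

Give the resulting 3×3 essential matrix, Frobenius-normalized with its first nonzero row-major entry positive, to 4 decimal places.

after S1 (invert_se3): R=[0.6007 -0.3834 -0.7016; 0.5350 -0.4593 0.7091; -0.5941 -0.8013 -0.0708], t=(0.4567, -1.3149, 2.6443)
after S2 (essential): [0.0278 0.2150 0.6262; 0.3101 0.0923 0.1908; 0.6321 0.0079 -0.1423]

matrix = [0.0278 0.2150 0.6262; 0.3101 0.0923 0.1908; 0.6321 0.0079 -0.1423]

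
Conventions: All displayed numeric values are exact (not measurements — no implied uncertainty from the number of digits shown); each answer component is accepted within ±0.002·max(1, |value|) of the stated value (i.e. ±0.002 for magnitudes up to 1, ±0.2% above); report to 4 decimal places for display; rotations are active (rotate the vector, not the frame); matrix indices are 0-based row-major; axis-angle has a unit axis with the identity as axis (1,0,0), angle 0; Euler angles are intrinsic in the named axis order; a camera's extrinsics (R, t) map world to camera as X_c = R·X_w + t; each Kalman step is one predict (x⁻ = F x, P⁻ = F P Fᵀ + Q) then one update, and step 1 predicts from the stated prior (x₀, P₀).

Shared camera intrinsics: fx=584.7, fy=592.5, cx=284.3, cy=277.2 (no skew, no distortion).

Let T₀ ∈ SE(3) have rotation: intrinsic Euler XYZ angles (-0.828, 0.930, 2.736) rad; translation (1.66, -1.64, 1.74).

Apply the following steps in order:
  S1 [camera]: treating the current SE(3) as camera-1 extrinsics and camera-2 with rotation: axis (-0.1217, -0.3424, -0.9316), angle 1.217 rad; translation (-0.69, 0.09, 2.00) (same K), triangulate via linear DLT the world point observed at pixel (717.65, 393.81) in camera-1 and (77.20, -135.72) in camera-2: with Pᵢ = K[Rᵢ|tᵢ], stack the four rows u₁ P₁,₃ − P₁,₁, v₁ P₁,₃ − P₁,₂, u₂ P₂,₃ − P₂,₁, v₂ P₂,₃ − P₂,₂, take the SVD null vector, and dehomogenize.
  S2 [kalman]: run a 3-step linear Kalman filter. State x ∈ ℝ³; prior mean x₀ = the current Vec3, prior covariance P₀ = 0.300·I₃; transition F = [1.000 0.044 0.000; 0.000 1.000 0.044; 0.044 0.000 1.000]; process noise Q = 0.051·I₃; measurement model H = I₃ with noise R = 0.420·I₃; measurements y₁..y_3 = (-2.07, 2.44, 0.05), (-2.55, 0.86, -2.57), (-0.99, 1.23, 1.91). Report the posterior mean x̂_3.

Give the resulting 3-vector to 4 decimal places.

after S1 (triangulate): (1.8277, -0.9940, 0.0480)
after S2 (kf_track): (-0.8729, 0.8106, -0.0045)

result = (-0.8729, 0.8106, -0.0045)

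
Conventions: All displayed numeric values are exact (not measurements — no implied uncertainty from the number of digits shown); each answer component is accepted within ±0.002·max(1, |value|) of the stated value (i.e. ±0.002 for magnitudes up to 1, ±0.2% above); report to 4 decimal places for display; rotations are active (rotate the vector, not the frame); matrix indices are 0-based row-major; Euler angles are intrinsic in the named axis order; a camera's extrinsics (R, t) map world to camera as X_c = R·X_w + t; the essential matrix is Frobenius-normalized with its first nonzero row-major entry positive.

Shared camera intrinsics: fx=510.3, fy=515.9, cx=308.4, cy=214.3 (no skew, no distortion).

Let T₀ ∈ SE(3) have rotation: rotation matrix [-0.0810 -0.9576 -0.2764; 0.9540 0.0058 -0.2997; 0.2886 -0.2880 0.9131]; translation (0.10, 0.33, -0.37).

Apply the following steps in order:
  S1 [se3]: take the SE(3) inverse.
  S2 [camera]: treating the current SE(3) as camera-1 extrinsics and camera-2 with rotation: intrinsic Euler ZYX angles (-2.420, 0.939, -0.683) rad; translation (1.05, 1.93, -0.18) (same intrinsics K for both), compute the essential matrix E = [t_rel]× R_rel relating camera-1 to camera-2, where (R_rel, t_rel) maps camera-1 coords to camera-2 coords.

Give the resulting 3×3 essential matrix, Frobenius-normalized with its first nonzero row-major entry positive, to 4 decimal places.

after S1 (invert_se3): R=[-0.0810 0.9540 0.2886; -0.9576 0.0058 -0.2880; -0.2764 -0.2997 0.9131], t=(-0.1999, -0.0127, 0.4644)
after S2 (essential): [0.1626 -0.4707 -0.3469; 0.0756 0.2994 0.2438; 0.6802 0.0337 0.1141]

matrix = [0.1626 -0.4707 -0.3469; 0.0756 0.2994 0.2438; 0.6802 0.0337 0.1141]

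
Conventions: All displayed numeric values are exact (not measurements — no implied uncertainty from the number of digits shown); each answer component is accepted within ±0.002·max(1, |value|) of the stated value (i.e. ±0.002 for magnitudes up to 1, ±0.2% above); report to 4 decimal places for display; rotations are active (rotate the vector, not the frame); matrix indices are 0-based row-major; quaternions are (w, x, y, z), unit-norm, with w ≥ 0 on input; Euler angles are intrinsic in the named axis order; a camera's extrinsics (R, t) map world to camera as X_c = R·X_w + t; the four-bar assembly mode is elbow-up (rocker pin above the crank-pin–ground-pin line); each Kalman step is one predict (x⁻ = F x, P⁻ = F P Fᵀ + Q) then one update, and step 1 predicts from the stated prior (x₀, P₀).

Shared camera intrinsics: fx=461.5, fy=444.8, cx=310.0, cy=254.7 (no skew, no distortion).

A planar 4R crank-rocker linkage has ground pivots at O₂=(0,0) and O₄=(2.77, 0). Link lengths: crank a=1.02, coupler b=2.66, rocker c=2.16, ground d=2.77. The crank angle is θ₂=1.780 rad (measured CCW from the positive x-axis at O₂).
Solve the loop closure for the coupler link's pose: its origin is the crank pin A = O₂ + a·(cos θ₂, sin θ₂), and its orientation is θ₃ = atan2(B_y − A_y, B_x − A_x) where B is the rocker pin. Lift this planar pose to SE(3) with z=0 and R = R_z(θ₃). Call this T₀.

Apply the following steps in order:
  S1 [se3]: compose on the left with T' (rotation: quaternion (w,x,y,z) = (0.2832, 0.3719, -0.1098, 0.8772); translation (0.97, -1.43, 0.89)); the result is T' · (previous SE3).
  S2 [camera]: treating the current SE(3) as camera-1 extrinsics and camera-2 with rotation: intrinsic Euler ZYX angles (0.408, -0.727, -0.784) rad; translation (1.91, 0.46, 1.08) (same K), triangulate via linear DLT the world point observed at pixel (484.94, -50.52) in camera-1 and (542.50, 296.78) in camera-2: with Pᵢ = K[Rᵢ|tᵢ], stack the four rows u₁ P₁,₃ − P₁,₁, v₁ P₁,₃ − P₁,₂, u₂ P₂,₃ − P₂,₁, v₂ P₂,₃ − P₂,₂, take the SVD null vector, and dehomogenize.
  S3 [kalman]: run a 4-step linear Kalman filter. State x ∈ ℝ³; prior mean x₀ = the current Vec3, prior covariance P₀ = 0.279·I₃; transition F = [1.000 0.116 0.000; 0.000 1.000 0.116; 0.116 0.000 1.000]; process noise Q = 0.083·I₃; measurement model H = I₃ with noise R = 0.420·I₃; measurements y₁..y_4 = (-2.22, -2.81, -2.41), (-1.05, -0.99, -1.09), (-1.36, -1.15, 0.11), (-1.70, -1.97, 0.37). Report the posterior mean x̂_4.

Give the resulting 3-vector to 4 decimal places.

result = (-1.4835, -1.6849, -0.2940)

source (fourbar_fk): coupler pose = R=[0.9122 -0.4096 0.0000; 0.4096 0.9122 0.0000; 0.0000 0.0000 1.0000], t=(-0.2118, 0.9978, 0.0000)
after S1 (compose_se3): R=[-0.7506 -0.2971 0.5902; 0.0447 -0.9140 -0.4033; 0.6593 -0.2763 0.6993], t=(0.5121, -2.3316, 0.7566)
after S2 (triangulate): (0.8408, -1.1806, 1.1958)
after S3 (kf_track): (-1.4835, -1.6849, -0.2940)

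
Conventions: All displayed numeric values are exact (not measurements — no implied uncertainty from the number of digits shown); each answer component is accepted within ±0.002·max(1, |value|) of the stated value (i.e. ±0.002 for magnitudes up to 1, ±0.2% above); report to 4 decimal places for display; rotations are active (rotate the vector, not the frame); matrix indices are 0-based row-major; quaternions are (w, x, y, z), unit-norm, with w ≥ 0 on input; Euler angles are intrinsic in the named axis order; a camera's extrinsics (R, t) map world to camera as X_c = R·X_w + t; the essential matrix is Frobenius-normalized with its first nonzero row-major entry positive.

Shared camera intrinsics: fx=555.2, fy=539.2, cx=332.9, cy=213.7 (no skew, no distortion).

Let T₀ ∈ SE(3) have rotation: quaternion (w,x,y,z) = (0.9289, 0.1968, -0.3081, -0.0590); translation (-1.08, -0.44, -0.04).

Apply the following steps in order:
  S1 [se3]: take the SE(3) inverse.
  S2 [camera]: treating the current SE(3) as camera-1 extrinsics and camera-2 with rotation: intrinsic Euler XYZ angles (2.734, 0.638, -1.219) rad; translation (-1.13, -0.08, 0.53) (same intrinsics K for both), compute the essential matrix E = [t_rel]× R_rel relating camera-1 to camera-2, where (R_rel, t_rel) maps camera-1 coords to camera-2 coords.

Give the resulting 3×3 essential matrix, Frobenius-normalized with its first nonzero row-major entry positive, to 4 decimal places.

after S1 (invert_se3): R=[0.8032 -0.2309 0.5492; -0.0117 0.9156 0.4020; -0.5956 -0.3293 0.7327], t=(0.7878, 0.4063, -0.7588)
after S2 (essential): [0.1495 -0.0692 0.3447; -0.3590 0.3247 -0.3801; -0.2291 0.4569 0.4626]

matrix = [0.1495 -0.0692 0.3447; -0.3590 0.3247 -0.3801; -0.2291 0.4569 0.4626]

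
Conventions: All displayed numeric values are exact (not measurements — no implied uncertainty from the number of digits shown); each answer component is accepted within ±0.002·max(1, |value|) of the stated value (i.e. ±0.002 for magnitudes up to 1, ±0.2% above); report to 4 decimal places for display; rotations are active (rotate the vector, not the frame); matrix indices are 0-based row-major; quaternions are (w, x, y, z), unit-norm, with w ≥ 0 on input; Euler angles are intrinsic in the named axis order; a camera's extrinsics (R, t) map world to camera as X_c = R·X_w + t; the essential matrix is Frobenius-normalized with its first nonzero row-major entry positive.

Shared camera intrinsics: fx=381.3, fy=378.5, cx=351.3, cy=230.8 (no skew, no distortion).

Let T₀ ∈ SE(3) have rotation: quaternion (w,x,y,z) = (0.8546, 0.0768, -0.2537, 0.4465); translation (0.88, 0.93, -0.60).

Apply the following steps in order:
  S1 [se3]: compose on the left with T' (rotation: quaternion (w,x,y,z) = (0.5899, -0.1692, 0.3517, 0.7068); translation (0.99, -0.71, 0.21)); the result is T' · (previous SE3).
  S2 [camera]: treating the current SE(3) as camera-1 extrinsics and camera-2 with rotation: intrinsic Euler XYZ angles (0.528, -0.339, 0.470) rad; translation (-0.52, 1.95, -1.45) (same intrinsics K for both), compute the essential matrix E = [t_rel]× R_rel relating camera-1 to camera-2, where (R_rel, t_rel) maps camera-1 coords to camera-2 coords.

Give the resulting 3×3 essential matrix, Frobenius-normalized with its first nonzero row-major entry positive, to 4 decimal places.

matrix = [0.2285 -0.0669 -0.6456; -0.1912 0.1499 -0.2395; -0.5192 0.3462 -0.1440]

after S1 (compose_se3): R=[-0.7185 -0.3806 0.5822; 0.6469 -0.6732 0.3582; 0.2556 0.6339 0.7299], t=(-0.2189, -0.5515, -0.5061)
after S2 (essential): [0.2285 -0.0669 -0.6456; -0.1912 0.1499 -0.2395; -0.5192 0.3462 -0.1440]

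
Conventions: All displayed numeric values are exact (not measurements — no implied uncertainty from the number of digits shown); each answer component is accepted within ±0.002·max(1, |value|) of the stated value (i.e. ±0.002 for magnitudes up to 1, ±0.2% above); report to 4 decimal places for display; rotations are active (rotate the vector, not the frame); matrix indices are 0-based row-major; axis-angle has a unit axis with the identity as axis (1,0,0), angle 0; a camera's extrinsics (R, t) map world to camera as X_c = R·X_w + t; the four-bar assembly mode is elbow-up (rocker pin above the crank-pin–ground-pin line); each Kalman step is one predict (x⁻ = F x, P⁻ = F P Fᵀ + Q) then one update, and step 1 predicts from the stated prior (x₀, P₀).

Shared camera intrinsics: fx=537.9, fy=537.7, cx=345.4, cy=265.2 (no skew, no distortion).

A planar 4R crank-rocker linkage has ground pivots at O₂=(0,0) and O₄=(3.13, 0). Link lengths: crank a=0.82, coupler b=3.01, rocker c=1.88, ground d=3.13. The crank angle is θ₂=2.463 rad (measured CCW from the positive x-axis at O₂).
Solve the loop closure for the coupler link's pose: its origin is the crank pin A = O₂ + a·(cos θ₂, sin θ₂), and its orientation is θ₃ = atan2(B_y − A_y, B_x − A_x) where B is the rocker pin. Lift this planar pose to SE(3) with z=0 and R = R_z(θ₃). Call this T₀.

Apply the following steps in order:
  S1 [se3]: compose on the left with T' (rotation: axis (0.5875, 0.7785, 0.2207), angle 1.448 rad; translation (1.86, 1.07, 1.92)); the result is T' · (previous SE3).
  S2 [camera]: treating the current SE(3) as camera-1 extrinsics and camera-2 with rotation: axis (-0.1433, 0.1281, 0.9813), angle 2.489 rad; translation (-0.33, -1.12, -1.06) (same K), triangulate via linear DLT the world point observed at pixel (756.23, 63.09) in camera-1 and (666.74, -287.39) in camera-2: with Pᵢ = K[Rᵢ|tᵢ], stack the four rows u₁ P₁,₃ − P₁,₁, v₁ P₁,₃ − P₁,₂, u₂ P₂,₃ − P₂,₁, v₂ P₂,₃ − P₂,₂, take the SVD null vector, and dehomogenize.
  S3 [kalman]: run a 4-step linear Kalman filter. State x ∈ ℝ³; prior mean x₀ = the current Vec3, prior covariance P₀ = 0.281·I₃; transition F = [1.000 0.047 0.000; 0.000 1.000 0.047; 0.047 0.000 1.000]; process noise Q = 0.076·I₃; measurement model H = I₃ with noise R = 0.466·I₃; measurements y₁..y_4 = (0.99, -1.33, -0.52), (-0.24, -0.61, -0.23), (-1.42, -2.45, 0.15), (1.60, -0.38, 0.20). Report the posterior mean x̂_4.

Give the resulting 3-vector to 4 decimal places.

result = (-0.0462, -0.9224, 0.2676)

source (fourbar_fk): coupler pose = R=[0.9311 -0.3649 0.0000; 0.3649 0.9311 0.0000; 0.0000 0.0000 1.0000], t=(-0.6383, 0.5147, 0.0000)
after S1 (compose_se3): R=[0.4626 0.0145 0.8864; 0.8164 0.3829 -0.4323; -0.3457 0.9237 0.1653], t=(1.6823, 1.0108, 2.7183)
after S2 (triangulate): (-1.6839, -0.2261, 1.9222)
after S3 (kf_track): (-0.0462, -0.9224, 0.2676)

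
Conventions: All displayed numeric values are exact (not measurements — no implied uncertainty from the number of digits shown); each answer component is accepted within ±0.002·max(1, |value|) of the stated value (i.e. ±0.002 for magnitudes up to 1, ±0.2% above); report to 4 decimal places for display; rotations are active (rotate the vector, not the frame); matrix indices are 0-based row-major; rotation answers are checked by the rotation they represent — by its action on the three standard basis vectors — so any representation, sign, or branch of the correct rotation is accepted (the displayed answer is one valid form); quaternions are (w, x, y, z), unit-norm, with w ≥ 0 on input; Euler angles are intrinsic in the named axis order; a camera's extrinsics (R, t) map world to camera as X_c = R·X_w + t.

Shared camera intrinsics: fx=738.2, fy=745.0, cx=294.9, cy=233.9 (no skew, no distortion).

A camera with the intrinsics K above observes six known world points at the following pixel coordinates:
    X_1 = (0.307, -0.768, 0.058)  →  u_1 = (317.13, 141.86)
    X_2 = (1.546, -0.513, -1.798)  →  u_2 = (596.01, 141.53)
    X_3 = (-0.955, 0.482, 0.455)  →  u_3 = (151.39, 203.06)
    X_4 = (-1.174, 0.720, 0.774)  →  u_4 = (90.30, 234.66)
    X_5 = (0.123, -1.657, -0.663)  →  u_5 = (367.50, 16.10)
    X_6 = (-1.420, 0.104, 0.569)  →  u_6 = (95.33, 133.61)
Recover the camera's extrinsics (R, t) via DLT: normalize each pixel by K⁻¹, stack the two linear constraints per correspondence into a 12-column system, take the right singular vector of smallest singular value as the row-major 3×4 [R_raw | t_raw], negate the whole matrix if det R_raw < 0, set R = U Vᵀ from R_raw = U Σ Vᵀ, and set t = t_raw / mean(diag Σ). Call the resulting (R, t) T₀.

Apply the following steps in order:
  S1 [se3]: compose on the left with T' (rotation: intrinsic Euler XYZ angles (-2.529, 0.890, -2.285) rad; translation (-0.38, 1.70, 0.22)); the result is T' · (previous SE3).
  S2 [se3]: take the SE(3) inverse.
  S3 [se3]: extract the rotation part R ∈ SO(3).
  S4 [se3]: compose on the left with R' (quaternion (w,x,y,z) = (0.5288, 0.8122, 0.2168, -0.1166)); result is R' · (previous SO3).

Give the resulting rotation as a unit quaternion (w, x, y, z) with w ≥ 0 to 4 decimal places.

rotation (quat) = (0.8206, 0.0234, 0.3583, -0.4446)

source (pnp_recover): camera pose = R=[0.6682 -0.0229 -0.7436; 0.4607 0.7976 0.3894; 0.5841 -0.6028 0.5435], t=(0.0100, -0.3301, 5.6324)
after S1 (compose_se3): R=[0.3975 -0.0796 0.9141; 0.9114 -0.0809 -0.4034; 0.1061 0.9935 0.0404], t=(3.8356, 3.6821, -2.9632)
after S2 (invert_se3): R=[0.3975 0.9114 0.1061; -0.0796 -0.0809 0.9935; 0.9141 -0.4034 0.0404], t=(-4.5664, 3.5473, -1.9012)
after S3 (rot_of_se3): [0.3975 0.9114 0.1061; -0.0796 -0.0809 0.9935; 0.9141 -0.4034 0.0404]
after S4 (compose_so3): [0.3479 0.7464 0.5673; -0.7129 0.6036 -0.3569; -0.6088 -0.2803 0.7422]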